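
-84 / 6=-14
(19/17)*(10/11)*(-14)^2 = 37240/187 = 199.14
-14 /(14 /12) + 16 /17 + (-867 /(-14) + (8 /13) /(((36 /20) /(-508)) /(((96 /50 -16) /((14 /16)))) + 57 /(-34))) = 6369692465659 /126125960142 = 50.50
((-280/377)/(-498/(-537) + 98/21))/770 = -537/3114397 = -0.00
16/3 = 5.33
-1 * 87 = -87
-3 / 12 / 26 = -1 / 104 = -0.01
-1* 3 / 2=-3 / 2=-1.50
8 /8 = 1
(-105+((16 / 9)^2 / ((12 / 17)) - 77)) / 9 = -43138 / 2187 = -19.72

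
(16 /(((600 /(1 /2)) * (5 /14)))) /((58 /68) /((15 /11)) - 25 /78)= 3094 /25275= 0.12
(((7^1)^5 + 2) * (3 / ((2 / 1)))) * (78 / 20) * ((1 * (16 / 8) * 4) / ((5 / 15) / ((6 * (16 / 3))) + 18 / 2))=377597376 / 4325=87305.75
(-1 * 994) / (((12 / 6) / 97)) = -48209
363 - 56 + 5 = 312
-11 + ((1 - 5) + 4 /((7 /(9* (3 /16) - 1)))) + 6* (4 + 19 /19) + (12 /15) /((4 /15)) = 515 /28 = 18.39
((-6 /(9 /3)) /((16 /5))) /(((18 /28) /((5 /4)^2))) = -875 /576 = -1.52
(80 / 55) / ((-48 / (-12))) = 4 / 11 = 0.36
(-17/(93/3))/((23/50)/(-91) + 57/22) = -425425/2006041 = -0.21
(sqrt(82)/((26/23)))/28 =23 * sqrt(82)/728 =0.29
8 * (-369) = -2952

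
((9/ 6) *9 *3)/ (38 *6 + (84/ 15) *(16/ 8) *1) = 405/ 2392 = 0.17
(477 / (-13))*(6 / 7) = -2862 / 91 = -31.45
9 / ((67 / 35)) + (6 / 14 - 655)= -304789 / 469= -649.87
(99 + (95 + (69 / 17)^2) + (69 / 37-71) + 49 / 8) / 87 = 12614653 / 7442328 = 1.69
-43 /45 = -0.96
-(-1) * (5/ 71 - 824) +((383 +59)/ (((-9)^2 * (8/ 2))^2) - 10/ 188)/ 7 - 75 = -1102156641991/ 1226067192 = -898.94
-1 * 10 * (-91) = 910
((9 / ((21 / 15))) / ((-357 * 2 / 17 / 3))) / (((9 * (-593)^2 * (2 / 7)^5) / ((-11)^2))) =-207515 / 22505536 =-0.01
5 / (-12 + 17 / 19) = -95 / 211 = -0.45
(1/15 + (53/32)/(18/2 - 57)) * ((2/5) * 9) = 741/6400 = 0.12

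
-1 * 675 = -675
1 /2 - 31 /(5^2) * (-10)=129 /10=12.90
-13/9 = -1.44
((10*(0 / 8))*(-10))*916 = 0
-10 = -10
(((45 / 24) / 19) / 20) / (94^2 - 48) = 3 / 5343104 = 0.00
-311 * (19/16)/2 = -5909/32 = -184.66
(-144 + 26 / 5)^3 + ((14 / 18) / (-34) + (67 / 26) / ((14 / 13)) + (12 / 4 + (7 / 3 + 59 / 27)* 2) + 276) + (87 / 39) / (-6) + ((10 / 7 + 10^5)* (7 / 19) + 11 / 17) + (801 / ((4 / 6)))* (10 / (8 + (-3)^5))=-49178947390173187 / 18649858500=-2636960.89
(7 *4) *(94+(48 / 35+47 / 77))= 147812 / 55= 2687.49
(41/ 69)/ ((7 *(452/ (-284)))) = -2911/ 54579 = -0.05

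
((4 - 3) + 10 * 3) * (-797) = -24707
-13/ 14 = -0.93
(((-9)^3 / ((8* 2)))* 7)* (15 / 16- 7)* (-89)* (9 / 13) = -396487791 / 3328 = -119136.96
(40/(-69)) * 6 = -80/23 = -3.48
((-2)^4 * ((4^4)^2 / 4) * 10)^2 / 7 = 6871947673600 / 7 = 981706810514.29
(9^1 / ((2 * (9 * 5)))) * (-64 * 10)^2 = 40960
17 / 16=1.06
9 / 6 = 3 / 2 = 1.50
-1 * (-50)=50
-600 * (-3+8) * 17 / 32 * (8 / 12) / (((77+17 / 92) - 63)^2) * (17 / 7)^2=-103959080 / 3337929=-31.14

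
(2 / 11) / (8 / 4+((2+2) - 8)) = -1 / 11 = -0.09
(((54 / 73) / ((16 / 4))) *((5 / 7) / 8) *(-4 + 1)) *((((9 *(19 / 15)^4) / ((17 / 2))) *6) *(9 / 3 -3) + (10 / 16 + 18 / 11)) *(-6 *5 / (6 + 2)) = 1208925 / 2877952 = 0.42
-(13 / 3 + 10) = -43 / 3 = -14.33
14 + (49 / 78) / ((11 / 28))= 6692 / 429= 15.60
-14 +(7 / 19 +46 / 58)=-7074 / 551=-12.84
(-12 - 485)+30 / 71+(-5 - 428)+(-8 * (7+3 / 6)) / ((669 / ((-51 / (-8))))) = -29454105 / 31666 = -930.15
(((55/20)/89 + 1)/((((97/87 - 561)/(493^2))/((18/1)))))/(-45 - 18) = 7760311521/60692660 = 127.86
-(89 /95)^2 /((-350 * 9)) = 7921 /28428750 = 0.00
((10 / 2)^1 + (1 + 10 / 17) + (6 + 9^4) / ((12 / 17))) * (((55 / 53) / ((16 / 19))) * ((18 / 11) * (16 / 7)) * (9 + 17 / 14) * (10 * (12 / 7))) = 2322065438550 / 309043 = 7513729.28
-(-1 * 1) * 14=14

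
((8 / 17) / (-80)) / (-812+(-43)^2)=-1 / 176290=-0.00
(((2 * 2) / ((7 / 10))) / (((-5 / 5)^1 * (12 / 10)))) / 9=-100 / 189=-0.53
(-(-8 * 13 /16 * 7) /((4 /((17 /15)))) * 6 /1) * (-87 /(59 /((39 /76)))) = -5248971 /89680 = -58.53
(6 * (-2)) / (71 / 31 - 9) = 93 / 52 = 1.79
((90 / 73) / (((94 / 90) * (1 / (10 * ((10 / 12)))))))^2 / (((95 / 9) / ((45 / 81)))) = 1139062500 / 223663459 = 5.09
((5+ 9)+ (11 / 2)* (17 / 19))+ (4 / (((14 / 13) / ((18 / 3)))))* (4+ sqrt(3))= 156* sqrt(3) / 7+ 28745 / 266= 146.66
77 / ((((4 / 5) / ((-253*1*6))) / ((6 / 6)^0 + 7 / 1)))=-1168860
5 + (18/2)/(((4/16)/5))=185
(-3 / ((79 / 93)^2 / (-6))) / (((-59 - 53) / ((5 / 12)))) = -129735 / 1397984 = -0.09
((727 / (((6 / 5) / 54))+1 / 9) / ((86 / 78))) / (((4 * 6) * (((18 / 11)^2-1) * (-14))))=-115786957 / 2199708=-52.64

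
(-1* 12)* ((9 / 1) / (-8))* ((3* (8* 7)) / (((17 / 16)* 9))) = 4032 / 17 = 237.18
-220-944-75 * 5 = -1539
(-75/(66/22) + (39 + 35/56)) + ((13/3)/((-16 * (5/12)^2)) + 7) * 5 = 1673/40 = 41.82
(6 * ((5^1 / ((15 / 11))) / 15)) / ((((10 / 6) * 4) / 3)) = 33 / 50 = 0.66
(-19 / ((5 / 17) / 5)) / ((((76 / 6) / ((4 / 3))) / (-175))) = 5950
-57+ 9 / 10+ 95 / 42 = -5653 / 105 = -53.84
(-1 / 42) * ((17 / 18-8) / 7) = 127 / 5292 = 0.02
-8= -8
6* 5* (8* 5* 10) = 12000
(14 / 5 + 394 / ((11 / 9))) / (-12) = -4471 / 165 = -27.10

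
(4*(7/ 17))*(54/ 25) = 3.56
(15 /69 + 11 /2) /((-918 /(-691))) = 181733 /42228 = 4.30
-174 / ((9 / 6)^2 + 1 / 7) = -4872 / 67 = -72.72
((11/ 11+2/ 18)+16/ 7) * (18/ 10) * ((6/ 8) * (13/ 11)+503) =2372297/ 770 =3080.91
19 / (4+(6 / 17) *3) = 323 / 86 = 3.76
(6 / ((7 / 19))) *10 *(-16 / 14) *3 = -27360 / 49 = -558.37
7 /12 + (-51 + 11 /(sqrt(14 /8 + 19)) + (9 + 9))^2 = 1091033 /996- 1452*sqrt(83) /83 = 936.04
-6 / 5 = -1.20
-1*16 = -16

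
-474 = -474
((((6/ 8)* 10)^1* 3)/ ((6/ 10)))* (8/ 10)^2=24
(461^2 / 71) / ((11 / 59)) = 12538739 / 781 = 16054.72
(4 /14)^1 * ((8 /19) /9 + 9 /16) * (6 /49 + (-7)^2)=4012469 /469224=8.55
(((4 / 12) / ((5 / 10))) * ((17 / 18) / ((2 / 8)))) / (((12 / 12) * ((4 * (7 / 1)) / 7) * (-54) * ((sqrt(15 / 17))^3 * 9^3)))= -289 * sqrt(255) / 239148450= -0.00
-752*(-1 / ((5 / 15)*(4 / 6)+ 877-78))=6768 / 7193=0.94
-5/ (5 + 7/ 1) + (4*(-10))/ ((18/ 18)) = -485/ 12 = -40.42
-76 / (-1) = 76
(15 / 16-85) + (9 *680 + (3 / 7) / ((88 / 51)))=7436581 / 1232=6036.19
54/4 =27/2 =13.50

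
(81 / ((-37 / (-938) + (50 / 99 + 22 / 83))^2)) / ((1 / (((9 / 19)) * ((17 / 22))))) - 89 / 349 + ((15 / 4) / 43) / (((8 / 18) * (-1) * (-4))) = 31994705853548897794489 / 710483345952167687488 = 45.03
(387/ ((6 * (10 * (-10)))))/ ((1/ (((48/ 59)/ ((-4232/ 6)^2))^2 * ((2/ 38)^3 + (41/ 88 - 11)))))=119586391281/ 6581580199869034972480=0.00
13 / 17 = 0.76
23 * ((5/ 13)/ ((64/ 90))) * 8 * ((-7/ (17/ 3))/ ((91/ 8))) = -31050/ 2873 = -10.81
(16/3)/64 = 1/12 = 0.08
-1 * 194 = -194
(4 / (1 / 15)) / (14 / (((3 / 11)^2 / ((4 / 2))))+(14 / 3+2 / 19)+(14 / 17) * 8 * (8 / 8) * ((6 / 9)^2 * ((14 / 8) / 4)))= 2907 / 18532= 0.16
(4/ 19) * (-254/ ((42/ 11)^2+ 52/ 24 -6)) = -737616/ 148219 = -4.98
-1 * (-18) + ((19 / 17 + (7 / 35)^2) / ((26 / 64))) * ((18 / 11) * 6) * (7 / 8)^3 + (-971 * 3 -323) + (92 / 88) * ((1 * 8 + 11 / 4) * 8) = -188970622 / 60775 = -3109.35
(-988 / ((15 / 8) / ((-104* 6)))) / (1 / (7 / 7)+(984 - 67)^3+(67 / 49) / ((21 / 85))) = 130131456 / 305175761885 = 0.00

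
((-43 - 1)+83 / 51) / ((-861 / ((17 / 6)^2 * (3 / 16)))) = 36737 / 495936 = 0.07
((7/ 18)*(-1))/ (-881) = 7/ 15858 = 0.00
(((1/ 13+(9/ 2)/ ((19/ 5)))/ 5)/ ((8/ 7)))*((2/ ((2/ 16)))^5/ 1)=285802496/ 1235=231419.03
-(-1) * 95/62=95/62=1.53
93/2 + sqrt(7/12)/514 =sqrt(21)/3084 + 93/2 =46.50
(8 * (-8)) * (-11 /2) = 352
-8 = -8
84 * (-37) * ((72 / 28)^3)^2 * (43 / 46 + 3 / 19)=-7210931610240 / 7344659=-981792.57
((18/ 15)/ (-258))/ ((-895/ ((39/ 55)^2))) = 1521/ 582085625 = 0.00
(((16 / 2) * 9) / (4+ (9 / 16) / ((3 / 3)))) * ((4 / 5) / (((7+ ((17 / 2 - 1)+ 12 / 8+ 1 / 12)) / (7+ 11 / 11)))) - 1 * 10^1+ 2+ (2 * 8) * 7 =7768648 / 70445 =110.28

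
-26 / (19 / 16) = -416 / 19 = -21.89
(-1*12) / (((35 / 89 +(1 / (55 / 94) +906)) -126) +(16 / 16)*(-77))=-4895 / 287623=-0.02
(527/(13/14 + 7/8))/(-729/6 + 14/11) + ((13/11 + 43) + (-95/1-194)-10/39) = -28365358121/114605205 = -247.50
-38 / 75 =-0.51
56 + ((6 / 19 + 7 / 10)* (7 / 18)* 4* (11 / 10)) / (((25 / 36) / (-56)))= -999432 / 11875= -84.16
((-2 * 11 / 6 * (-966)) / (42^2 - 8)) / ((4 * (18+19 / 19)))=1771 / 66728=0.03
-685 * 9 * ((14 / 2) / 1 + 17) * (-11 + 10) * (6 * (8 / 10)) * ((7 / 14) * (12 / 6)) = 710208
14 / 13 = 1.08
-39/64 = -0.61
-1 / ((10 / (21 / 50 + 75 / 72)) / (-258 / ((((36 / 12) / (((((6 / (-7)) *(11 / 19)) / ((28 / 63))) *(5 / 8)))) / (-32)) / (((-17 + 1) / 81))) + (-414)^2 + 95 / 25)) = -300547374677 / 11970000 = -25108.39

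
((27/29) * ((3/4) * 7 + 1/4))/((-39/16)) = -792/377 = -2.10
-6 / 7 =-0.86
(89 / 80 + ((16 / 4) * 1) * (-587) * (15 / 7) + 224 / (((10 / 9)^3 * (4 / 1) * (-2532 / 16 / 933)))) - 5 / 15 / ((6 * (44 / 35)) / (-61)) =-5268.31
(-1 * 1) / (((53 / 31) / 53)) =-31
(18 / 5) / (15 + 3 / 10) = 4 / 17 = 0.24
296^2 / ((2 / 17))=744736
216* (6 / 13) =1296 / 13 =99.69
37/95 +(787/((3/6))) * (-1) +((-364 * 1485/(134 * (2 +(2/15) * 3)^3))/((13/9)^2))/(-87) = -120709957359/76787360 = -1572.00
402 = 402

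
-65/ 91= -5/ 7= -0.71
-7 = -7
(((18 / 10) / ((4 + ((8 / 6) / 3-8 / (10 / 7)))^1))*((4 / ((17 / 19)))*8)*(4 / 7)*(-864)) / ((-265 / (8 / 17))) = -340402176 / 6969235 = -48.84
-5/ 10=-1/ 2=-0.50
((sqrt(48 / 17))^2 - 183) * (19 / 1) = -58197 / 17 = -3423.35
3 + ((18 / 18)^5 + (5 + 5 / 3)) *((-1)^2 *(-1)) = -14 / 3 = -4.67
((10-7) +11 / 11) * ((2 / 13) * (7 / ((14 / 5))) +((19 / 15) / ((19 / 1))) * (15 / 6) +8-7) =242 / 39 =6.21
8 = 8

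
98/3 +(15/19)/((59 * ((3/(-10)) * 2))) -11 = 72790/3363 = 21.64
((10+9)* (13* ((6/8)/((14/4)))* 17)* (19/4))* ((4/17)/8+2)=971451/112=8673.67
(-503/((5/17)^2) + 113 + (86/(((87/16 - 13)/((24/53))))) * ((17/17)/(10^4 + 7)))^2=83678917608216700380344484/2574010396788675625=32509160.69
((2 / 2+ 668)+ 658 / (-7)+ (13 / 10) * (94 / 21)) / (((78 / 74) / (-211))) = -476117702 / 4095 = -116268.06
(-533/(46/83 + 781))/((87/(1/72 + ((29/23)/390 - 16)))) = 836358713/6675576120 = 0.13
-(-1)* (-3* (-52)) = 156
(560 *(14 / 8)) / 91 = 140 / 13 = 10.77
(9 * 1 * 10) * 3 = 270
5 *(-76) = -380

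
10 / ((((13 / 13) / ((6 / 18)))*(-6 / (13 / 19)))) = -65 / 171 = -0.38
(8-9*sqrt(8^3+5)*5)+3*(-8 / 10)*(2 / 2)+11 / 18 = 559 / 90-45*sqrt(517) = -1016.98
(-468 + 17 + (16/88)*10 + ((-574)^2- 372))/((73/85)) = 307292255/803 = 382680.27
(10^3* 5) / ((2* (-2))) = -1250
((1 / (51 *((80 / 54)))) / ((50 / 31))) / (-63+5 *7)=-279 / 952000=-0.00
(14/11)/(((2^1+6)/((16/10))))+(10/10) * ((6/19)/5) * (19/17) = 304/935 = 0.33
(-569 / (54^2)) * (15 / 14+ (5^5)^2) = -77792977285 / 40824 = -1905569.70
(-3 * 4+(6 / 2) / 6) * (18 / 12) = -17.25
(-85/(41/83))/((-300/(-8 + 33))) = 7055/492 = 14.34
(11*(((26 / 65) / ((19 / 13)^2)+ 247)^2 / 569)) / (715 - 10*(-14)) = 2189773805219 / 1585012872375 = 1.38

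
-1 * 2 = -2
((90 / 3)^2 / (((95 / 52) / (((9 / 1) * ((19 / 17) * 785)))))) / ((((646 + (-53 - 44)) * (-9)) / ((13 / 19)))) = -10613200 / 19703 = -538.66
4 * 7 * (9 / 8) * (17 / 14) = 153 / 4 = 38.25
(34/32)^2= 1.13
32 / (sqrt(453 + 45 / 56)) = 64* sqrt(355782) / 25413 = 1.50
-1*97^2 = -9409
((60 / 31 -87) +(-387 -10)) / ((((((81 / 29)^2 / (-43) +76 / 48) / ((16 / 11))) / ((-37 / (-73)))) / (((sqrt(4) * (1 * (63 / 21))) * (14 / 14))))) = -23034856624128 / 15144029945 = -1521.05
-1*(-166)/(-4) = -83/2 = -41.50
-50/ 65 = -10/ 13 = -0.77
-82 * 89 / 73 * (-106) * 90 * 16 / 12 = 92830560 / 73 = 1271651.51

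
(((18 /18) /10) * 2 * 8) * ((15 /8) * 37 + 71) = 1123 /5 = 224.60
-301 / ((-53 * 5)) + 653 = 173346 / 265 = 654.14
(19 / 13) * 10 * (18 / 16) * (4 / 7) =855 / 91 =9.40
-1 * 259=-259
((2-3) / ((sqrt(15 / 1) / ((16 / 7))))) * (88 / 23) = -1408 * sqrt(15) / 2415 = -2.26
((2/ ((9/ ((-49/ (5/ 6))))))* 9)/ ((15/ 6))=-1176/ 25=-47.04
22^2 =484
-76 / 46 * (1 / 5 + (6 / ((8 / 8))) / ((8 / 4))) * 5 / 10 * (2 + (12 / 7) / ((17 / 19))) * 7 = -141664 / 1955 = -72.46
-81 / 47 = -1.72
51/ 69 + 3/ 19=392/ 437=0.90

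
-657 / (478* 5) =-657 / 2390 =-0.27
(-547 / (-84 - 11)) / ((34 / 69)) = 37743 / 3230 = 11.69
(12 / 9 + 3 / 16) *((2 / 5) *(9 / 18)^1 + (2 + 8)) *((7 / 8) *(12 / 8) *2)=26061 / 640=40.72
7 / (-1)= -7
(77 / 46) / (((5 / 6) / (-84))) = -19404 / 115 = -168.73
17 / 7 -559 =-3896 / 7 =-556.57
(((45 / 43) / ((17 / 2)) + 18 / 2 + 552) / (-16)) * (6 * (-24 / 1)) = 3691629 / 731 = 5050.11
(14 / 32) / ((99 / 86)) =301 / 792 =0.38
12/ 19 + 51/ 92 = 2073/ 1748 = 1.19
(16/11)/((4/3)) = 12/11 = 1.09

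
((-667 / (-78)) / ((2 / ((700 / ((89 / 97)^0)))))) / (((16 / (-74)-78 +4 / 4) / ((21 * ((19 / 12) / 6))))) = -574403725 / 2674152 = -214.80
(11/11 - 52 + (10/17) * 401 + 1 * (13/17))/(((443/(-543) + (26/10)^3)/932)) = 49911745500/4834783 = 10323.47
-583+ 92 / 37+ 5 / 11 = -236084 / 407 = -580.06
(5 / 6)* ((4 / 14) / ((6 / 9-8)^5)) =-405 / 36075424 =-0.00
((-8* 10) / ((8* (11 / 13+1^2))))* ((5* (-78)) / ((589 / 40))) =84500 / 589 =143.46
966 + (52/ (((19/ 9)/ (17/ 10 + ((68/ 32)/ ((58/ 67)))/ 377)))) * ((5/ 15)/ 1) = 16483791/ 16820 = 980.01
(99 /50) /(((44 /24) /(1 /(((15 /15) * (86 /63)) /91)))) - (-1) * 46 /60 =234659 /3225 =72.76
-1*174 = -174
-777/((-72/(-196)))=-12691/6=-2115.17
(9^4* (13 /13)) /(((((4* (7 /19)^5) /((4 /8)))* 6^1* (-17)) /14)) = -5415228513 /326536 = -16583.86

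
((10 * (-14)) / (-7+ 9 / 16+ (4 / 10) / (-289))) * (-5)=-16184000 / 148867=-108.71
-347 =-347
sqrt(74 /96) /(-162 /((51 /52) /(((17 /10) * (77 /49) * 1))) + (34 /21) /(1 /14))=-35 * sqrt(111) /175808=-0.00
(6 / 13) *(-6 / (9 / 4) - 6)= -4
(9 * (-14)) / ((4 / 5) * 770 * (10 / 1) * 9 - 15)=-0.00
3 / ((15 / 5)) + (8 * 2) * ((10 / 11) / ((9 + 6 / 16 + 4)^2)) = 136179 / 125939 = 1.08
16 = 16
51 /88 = 0.58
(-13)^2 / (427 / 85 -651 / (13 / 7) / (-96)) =5975840 / 306747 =19.48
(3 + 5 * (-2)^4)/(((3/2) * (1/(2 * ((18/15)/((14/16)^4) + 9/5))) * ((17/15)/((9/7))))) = 138000780/285719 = 482.99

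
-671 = -671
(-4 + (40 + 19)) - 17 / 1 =38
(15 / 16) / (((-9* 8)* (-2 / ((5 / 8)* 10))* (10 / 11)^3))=1331 / 24576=0.05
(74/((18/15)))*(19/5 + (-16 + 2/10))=-740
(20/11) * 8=14.55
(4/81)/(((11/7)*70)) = 2/4455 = 0.00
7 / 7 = 1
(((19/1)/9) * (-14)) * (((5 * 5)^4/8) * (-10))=259765625/18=14431423.61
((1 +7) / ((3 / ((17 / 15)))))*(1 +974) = 8840 / 3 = 2946.67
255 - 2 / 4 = 509 / 2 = 254.50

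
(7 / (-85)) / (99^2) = -0.00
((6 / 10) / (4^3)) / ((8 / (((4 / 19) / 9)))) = 1 / 36480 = 0.00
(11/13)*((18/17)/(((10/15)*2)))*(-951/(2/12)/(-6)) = 639.02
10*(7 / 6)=35 / 3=11.67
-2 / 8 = -1 / 4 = -0.25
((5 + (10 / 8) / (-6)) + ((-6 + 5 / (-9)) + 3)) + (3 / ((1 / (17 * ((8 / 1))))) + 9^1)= 30113 / 72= 418.24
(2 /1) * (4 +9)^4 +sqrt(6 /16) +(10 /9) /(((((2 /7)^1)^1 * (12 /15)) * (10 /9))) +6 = sqrt(6) /4 +457059 /8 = 57132.99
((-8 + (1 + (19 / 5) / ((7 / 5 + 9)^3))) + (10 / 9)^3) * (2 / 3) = -576568349 / 153754848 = -3.75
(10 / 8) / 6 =5 / 24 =0.21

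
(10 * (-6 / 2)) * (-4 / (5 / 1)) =24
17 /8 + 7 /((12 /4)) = 107 /24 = 4.46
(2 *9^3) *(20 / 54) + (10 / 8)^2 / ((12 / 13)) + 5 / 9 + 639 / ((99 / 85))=6911845 / 6336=1090.88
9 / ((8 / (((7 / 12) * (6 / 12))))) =21 / 64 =0.33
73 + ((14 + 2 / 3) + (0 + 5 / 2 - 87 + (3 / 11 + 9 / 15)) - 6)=-647 / 330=-1.96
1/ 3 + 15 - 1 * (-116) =394/ 3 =131.33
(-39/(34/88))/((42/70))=-2860/17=-168.24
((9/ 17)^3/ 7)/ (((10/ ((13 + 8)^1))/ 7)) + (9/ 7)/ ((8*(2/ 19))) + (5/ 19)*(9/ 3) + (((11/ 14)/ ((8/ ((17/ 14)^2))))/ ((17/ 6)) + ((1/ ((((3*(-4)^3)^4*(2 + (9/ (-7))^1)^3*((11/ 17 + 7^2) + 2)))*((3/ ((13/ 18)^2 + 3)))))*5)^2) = 72106463495984474862957599435532700006061/ 26915713307285464573598694930917621760000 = 2.68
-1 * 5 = -5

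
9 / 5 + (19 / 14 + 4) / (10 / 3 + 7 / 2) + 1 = 5143 / 1435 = 3.58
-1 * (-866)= 866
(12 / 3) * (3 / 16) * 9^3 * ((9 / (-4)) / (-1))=19683 / 16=1230.19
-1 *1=-1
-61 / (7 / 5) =-305 / 7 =-43.57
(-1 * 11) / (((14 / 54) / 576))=-171072 / 7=-24438.86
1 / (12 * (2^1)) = 1 / 24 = 0.04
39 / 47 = 0.83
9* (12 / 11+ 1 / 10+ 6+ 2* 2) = 11079 / 110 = 100.72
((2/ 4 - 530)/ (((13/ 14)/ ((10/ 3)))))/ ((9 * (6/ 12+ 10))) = -7060/ 351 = -20.11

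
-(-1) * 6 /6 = 1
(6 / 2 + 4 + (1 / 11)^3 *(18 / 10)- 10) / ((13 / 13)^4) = -19956 / 6655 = -3.00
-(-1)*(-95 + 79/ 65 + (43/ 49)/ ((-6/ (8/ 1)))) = -94.95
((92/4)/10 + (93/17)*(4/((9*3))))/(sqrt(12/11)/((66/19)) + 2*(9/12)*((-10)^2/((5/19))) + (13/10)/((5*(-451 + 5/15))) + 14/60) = 29300421203819480/5371574829038936841-2689482224000*sqrt(33)/5371574829038936841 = 0.01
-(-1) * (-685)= -685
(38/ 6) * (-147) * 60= -55860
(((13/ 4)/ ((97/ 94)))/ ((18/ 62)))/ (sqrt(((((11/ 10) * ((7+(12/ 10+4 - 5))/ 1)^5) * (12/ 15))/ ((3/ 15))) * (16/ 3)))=2367625 * sqrt(66)/ 1194766848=0.02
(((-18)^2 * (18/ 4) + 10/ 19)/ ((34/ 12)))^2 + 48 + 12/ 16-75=110574557391/ 417316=264966.01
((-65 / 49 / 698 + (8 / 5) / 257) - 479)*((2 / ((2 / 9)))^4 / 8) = -138119901493779 / 351596560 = -392836.33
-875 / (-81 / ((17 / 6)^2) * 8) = 252875 / 23328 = 10.84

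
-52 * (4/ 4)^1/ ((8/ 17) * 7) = -221/ 14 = -15.79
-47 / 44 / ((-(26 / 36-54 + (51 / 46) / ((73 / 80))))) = -710217 / 34615702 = -0.02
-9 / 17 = -0.53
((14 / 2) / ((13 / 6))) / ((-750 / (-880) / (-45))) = -11088 / 65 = -170.58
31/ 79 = 0.39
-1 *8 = -8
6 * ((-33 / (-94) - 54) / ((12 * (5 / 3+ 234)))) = -15129 / 132916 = -0.11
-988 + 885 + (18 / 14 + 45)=-397 / 7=-56.71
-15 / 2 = -7.50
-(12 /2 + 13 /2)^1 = -12.50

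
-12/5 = -2.40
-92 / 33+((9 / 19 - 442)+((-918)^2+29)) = 528127546 / 627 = 842308.69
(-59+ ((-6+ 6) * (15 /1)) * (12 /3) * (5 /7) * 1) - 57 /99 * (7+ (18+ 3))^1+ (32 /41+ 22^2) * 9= 5801533 /1353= 4287.90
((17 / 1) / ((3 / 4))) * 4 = 272 / 3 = 90.67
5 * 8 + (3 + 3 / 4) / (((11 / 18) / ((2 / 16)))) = 7175 / 176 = 40.77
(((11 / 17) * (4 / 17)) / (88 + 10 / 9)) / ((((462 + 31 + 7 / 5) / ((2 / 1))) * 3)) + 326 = 7782641739 / 23873134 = 326.00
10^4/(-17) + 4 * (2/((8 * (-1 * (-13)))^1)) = -129983/221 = -588.16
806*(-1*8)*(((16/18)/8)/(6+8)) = -3224/63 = -51.17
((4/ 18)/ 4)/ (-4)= -1/ 72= -0.01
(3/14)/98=3/1372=0.00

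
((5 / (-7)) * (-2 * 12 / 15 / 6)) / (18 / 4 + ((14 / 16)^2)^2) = 0.04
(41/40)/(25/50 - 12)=-41/460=-0.09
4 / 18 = 2 / 9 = 0.22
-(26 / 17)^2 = -676 / 289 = -2.34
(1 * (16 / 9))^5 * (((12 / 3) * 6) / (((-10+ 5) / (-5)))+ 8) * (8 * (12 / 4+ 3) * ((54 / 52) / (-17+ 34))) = 268435456 / 161109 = 1666.17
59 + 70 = 129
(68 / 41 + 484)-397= 3635 / 41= 88.66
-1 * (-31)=31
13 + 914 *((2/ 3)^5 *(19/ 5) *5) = 558871/ 243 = 2299.88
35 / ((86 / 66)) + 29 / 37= 43982 / 1591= 27.64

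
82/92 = 41/46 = 0.89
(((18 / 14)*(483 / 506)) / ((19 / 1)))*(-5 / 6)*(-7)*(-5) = -1575 / 836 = -1.88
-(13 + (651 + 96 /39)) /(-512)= 1083 /832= 1.30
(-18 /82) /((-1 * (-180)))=-1 /820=-0.00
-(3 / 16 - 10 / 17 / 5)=-19 / 272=-0.07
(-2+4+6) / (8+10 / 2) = 8 / 13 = 0.62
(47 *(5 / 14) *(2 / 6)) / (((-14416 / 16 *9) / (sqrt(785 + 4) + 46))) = -5405 / 170289 - 235 *sqrt(789) / 340578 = -0.05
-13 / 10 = -1.30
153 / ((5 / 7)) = 1071 / 5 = 214.20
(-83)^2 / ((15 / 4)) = 27556 / 15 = 1837.07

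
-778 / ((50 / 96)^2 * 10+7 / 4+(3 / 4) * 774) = -896256 / 673877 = -1.33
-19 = -19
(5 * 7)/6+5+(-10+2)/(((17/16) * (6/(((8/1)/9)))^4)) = 195681899/18068994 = 10.83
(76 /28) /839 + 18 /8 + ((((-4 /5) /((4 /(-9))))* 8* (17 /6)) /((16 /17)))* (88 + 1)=113360741 /29365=3860.40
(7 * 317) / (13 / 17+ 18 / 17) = 37723 / 31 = 1216.87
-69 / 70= -0.99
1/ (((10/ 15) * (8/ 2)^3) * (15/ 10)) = 0.02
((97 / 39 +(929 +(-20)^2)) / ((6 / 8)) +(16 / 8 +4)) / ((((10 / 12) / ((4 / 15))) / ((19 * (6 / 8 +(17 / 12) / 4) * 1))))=11958.57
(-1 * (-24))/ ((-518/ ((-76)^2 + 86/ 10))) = -347076/ 1295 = -268.01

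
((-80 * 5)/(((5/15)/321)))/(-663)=128400/221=581.00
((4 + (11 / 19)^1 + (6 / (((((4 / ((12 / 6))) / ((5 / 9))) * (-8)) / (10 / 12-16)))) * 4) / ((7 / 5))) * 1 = 58885 / 4788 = 12.30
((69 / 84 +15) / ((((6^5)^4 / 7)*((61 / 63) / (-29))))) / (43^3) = -89929 / 7880934015439692890112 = -0.00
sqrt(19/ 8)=sqrt(38)/ 4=1.54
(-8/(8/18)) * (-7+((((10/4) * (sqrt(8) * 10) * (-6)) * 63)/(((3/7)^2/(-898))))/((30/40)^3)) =126 - 3942579200 * sqrt(2) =-5575648849.37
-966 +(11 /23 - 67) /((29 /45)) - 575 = -1096697 /667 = -1644.22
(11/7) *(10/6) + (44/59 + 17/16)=87767/19824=4.43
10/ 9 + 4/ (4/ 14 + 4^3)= 1.17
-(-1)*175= 175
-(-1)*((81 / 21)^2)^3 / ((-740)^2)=387420489 / 64424592400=0.01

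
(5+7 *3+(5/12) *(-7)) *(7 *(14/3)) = 13573/18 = 754.06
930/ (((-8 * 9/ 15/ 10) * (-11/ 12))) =2113.64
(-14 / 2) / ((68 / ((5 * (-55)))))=1925 / 68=28.31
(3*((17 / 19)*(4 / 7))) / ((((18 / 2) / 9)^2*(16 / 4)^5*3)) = 17 / 34048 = 0.00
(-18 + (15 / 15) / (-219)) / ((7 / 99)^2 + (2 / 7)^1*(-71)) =90172467 / 101572127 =0.89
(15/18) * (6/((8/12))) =15/2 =7.50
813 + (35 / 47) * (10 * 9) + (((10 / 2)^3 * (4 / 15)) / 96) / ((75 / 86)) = 4469009 / 5076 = 880.42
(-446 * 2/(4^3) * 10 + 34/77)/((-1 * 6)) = 85583/3696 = 23.16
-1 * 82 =-82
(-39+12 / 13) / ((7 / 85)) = -42075 / 91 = -462.36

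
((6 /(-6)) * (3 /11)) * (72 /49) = -216 /539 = -0.40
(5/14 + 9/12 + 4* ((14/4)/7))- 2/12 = 247/84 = 2.94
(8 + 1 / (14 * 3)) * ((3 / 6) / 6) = 337 / 504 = 0.67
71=71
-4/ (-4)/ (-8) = -1/ 8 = -0.12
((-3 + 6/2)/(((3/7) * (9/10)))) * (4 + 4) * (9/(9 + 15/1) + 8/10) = 0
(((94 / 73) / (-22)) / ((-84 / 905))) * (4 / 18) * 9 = 42535 / 33726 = 1.26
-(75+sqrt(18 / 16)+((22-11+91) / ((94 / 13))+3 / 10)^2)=-62413941 / 220900-3* sqrt(2) / 4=-283.60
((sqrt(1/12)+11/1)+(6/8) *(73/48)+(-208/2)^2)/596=sqrt(3)/3576+693001/38144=18.17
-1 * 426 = -426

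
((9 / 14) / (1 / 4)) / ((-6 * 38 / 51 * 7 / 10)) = -765 / 931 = -0.82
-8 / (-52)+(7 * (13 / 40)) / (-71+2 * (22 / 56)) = 31039 / 255580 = 0.12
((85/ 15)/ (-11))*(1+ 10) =-17/ 3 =-5.67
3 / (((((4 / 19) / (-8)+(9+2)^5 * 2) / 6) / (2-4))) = -0.00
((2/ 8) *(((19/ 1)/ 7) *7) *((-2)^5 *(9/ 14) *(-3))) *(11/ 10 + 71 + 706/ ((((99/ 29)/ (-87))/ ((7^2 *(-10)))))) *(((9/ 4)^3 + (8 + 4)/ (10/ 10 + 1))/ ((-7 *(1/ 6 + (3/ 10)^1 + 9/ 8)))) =-33901333233633/ 8404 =-4033952074.44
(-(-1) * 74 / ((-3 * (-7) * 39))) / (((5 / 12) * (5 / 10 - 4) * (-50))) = 296 / 238875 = 0.00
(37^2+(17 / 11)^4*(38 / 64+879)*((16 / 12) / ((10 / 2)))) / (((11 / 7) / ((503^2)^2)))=2131179152931201326989 / 19326120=110274548276177.59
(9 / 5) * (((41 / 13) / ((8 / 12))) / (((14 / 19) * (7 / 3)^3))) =567891 / 624260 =0.91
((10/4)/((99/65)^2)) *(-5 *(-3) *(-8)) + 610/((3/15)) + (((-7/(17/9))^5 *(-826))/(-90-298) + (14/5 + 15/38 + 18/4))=123137365459932631/85490740054170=1440.36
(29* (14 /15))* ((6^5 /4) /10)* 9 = 1183896 /25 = 47355.84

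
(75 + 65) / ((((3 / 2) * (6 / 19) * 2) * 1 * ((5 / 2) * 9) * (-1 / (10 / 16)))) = -665 / 162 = -4.10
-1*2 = -2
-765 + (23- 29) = -771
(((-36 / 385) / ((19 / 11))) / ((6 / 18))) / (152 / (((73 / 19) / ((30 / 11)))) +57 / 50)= -96360 / 64693727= -0.00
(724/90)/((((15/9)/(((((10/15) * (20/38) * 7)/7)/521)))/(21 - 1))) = 0.07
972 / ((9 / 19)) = 2052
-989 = -989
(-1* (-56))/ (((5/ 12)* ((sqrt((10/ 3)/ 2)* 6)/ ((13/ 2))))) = 728* sqrt(15)/ 25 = 112.78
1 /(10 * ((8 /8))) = 1 /10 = 0.10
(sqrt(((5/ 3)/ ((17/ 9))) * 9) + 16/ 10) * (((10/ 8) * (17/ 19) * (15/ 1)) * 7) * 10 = 35700/ 19 + 7875 * sqrt(255)/ 38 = 5188.25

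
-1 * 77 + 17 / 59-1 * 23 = -5883 / 59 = -99.71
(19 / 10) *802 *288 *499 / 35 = 1094941728 / 175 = 6256809.87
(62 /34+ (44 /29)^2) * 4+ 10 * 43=6383642 /14297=446.50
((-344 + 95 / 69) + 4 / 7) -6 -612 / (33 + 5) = -3341869 / 9177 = -364.16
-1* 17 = -17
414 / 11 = 37.64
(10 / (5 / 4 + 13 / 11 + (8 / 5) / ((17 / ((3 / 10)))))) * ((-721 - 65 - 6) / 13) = -148104000 / 598039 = -247.65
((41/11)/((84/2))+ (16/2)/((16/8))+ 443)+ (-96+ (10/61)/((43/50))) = 425689469/1211826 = 351.28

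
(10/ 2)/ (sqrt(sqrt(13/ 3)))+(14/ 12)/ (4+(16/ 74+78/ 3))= 259/ 6708+5 * 13^(3/ 4) * 3^(1/ 4)/ 13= 3.50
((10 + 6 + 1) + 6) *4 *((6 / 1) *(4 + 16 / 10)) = 15456 / 5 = 3091.20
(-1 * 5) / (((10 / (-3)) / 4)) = 6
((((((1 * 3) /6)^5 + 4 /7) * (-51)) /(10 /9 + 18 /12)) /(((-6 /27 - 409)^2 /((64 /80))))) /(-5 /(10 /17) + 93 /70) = 5019165 /640081106932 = 0.00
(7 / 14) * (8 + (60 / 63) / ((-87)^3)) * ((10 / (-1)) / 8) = -138285605 / 27657126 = -5.00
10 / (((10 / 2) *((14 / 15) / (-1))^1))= -15 / 7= -2.14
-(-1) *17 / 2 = 17 / 2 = 8.50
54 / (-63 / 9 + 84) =54 / 77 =0.70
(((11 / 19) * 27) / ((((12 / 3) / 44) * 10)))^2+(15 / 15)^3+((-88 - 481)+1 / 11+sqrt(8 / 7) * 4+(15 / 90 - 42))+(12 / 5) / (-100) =-1870981021 / 5956500+8 * sqrt(14) / 7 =-309.83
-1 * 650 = -650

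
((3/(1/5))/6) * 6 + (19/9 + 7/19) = 2989/171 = 17.48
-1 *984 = -984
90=90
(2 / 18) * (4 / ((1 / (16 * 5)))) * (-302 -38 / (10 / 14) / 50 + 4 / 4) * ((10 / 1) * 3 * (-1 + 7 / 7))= 0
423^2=178929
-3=-3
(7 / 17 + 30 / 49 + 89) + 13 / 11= 835719 / 9163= 91.21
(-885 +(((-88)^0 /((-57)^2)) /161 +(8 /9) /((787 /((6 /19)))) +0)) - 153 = -427314395015 /411671043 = -1038.00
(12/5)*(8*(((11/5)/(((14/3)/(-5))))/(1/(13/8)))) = -73.54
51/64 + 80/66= 4243/2112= 2.01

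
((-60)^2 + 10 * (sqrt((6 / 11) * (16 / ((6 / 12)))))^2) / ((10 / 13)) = 53976 / 11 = 4906.91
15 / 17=0.88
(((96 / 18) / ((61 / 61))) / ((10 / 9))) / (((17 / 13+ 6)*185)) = 312 / 87875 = 0.00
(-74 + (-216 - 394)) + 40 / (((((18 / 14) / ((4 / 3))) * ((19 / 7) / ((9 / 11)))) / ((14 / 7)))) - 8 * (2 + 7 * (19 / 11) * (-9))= 122612 / 627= 195.55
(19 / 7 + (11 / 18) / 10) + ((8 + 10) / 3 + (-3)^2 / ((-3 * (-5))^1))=11813 / 1260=9.38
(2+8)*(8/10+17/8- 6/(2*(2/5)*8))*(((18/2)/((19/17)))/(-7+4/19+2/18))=-218943/9136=-23.96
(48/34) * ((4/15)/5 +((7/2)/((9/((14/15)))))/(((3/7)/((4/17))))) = 69568/195075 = 0.36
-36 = -36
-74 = -74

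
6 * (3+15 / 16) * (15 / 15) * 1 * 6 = 567 / 4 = 141.75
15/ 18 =5/ 6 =0.83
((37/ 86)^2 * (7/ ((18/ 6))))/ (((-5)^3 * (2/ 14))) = -67081/ 2773500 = -0.02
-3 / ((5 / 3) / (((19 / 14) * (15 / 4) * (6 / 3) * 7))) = -513 / 4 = -128.25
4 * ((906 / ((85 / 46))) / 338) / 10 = 41676 / 71825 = 0.58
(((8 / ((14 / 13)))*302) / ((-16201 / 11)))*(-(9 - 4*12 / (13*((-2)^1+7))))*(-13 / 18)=-15460588 / 1701105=-9.09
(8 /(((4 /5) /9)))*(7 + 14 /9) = 770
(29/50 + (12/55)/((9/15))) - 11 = -5531/550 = -10.06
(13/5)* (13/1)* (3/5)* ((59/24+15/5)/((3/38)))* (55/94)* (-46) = -37738.36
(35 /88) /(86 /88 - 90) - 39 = -305561 /7834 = -39.00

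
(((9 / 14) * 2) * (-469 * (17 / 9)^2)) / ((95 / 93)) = -600253 / 285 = -2106.15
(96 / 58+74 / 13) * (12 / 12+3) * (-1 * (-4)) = 44320 / 377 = 117.56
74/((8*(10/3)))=111/40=2.78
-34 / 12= -17 / 6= -2.83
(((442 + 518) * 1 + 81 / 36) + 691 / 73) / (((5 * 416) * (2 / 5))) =283741 / 242944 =1.17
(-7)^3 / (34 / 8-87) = 1372 / 331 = 4.15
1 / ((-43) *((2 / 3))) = -3 / 86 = -0.03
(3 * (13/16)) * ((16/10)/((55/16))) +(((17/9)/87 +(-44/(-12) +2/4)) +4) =4014917/430650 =9.32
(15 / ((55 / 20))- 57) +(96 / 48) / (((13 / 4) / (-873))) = -84195 / 143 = -588.78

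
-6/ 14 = -3/ 7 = -0.43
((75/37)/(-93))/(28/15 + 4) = -375/100936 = -0.00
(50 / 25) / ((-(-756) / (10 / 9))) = 5 / 1701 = 0.00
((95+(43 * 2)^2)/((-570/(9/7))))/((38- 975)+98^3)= -22473/1250539150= -0.00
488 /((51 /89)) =43432 /51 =851.61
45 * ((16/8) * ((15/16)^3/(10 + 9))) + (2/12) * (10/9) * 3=1561435/350208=4.46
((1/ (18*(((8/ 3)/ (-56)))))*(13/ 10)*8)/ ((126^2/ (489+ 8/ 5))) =-31889/ 85050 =-0.37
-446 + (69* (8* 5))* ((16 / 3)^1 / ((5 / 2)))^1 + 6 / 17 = 92520 / 17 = 5442.35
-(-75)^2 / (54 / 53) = -33125 / 6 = -5520.83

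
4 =4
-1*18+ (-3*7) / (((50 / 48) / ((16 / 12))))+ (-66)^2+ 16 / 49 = 5281522 / 1225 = 4311.45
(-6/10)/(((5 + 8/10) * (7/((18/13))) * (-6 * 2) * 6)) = 3/10556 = 0.00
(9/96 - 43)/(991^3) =-1373/31143752672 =-0.00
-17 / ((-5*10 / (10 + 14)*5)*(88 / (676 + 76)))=19176 / 1375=13.95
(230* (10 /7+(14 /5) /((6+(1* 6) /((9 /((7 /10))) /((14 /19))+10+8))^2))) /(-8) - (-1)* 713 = 119647827281 /178628576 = 669.81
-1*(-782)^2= -611524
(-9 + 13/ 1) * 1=4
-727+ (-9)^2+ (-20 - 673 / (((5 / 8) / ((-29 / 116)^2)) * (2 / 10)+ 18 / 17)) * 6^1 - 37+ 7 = -55019 / 26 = -2116.12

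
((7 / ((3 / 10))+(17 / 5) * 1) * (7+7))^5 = 5576504300954585824 / 759375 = 7343544758458.71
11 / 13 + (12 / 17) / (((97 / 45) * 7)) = 133993 / 150059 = 0.89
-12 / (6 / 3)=-6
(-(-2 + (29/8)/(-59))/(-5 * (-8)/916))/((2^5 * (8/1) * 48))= 222817/57999360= 0.00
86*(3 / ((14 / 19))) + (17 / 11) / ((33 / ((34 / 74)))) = 32921404 / 94017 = 350.16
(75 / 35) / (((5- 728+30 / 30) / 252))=-270 / 361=-0.75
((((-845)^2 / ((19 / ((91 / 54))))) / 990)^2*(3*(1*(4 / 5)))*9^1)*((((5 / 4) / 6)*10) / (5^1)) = 168876652515025 / 4585456656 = 36828.75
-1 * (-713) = 713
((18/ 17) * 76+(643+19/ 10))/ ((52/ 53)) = 6535589/ 8840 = 739.32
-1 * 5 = -5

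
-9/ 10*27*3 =-729/ 10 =-72.90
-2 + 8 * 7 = 54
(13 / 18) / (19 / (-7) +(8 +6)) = 91 / 1422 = 0.06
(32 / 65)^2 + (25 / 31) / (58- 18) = 275077 / 1047800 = 0.26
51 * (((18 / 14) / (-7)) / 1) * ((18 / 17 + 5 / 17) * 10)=-6210 / 49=-126.73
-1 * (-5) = 5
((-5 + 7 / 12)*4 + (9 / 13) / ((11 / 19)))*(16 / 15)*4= -452224 / 6435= -70.28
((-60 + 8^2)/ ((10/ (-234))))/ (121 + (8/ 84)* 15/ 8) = -112/ 145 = -0.77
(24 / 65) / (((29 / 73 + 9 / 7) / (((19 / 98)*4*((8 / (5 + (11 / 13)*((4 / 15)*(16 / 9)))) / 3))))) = 1198368 / 14265895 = 0.08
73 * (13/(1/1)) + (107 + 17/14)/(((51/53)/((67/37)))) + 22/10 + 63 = 53621501/44030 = 1217.84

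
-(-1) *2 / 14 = 1 / 7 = 0.14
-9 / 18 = -0.50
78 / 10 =39 / 5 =7.80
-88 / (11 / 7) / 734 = -28 / 367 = -0.08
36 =36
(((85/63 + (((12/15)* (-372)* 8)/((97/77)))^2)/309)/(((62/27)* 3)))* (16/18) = 211722976843828/141952877325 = 1491.50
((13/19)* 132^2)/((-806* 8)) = -1089/589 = -1.85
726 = 726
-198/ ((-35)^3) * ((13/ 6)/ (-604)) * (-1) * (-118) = -0.00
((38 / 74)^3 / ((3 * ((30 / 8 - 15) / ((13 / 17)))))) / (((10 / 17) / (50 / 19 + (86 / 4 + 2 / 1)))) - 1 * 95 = -1084261258 / 11396925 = -95.14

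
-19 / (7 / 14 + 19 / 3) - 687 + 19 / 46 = -1300147 / 1886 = -689.37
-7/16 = -0.44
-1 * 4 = -4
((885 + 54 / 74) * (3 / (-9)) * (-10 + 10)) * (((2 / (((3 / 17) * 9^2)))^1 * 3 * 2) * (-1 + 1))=0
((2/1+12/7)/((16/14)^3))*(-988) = -157339/64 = -2458.42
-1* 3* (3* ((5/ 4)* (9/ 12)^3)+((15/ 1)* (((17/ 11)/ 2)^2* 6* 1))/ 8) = -771255/ 30976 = -24.90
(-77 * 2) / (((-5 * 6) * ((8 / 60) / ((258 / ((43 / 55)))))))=12705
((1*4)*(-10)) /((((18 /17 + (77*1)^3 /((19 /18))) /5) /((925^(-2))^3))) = -323 /437537283362440136718750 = -0.00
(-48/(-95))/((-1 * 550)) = -24/26125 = -0.00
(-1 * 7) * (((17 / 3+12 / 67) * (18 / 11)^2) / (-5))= 177660 / 8107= 21.91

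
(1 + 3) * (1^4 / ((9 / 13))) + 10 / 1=142 / 9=15.78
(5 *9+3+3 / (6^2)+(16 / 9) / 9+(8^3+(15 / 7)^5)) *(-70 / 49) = -16485145085 / 19059138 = -864.95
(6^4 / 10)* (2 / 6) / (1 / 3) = 648 / 5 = 129.60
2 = 2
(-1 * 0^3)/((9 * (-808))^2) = 0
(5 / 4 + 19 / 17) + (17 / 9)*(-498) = -191413 / 204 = -938.30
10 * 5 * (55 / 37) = 2750 / 37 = 74.32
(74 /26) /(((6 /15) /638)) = 59015 /13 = 4539.62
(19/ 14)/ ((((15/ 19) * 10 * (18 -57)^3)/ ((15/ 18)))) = -361/ 149483880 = -0.00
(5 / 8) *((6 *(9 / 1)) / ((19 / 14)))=945 / 38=24.87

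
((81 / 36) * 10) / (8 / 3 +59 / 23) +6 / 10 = 17691 / 3610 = 4.90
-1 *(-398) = 398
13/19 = 0.68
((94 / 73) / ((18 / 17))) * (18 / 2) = 799 / 73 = 10.95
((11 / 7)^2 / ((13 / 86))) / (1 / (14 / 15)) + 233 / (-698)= 14208731 / 952770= 14.91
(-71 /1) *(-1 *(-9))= -639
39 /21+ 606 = 4255 /7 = 607.86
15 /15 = 1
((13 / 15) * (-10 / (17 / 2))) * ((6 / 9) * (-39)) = 1352 / 51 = 26.51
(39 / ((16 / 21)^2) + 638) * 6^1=4231.10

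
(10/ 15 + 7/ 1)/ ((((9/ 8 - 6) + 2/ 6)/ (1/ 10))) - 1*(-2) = 998/ 545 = 1.83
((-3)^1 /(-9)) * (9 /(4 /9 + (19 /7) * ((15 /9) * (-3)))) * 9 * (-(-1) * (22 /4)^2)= -205821 /3308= -62.22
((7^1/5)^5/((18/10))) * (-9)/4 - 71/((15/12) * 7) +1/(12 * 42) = -14.84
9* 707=6363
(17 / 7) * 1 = 17 / 7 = 2.43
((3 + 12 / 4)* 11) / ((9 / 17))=374 / 3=124.67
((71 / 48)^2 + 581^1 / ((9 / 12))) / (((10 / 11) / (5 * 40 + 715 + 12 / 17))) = 102164160967 / 130560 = 782507.36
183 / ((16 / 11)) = 2013 / 16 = 125.81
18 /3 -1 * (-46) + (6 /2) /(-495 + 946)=23455 /451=52.01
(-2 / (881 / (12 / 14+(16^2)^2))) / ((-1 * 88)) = 229379 / 135674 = 1.69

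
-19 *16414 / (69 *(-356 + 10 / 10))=311866 / 24495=12.73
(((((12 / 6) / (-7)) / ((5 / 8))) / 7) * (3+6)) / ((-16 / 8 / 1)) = 72 / 245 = 0.29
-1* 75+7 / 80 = -5993 / 80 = -74.91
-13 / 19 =-0.68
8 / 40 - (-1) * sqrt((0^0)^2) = 6 / 5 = 1.20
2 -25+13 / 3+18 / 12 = -103 / 6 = -17.17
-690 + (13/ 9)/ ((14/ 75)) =-28655/ 42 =-682.26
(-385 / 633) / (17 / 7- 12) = 2695 / 42411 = 0.06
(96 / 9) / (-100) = -0.11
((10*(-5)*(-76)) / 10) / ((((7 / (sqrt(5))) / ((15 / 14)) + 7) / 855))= 365512500 / 6503 - 9747000*sqrt(5) / 929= 32746.09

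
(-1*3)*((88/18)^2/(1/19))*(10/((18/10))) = -1839200/243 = -7568.72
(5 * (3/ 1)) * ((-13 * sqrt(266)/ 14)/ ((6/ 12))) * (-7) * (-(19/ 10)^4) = -5082519 * sqrt(266)/ 2000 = -41446.69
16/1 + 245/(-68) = 12.40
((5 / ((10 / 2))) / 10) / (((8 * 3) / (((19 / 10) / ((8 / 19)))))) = 361 / 19200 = 0.02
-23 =-23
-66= -66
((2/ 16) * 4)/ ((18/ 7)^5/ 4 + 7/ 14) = 16807/ 961591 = 0.02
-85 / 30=-17 / 6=-2.83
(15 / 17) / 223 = 15 / 3791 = 0.00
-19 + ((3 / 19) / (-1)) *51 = -514 / 19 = -27.05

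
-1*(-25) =25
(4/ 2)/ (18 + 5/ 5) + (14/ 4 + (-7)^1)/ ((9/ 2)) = -115/ 171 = -0.67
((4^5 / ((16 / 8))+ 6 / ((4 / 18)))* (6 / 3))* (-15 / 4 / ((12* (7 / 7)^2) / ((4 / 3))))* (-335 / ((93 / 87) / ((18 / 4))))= 78545775 / 124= 633433.67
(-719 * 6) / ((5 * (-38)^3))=2157 / 137180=0.02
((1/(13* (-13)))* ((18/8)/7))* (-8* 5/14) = 45/8281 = 0.01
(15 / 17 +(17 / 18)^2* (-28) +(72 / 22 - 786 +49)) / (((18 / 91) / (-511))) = 533771168203 / 272646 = 1957744.36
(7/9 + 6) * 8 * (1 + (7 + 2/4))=460.89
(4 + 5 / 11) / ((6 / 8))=196 / 33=5.94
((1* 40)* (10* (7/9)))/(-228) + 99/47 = 17887/24111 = 0.74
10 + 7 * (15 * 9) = 955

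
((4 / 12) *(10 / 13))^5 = 100000 / 90224199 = 0.00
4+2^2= 8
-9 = -9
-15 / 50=-3 / 10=-0.30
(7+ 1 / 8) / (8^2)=57 / 512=0.11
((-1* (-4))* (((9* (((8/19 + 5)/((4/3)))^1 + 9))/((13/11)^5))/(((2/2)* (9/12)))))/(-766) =-959541858/2701899161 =-0.36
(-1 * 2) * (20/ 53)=-40/ 53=-0.75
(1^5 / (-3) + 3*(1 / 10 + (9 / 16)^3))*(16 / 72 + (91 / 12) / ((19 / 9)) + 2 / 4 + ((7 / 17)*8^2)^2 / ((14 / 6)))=1835817141731 / 12145213440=151.16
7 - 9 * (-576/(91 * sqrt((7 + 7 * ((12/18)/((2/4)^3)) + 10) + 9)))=14.16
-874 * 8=-6992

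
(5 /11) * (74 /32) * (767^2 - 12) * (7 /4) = 761818715 /704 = 1082128.86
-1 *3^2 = -9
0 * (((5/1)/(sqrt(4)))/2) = 0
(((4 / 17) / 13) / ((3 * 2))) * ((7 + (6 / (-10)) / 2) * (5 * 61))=4087 / 663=6.16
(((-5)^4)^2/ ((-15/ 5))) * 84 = -10937500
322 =322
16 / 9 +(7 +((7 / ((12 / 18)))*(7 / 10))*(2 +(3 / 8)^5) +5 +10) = 227272657 / 5898240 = 38.53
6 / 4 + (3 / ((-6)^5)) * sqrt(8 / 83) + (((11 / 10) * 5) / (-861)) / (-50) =129161 / 86100 -sqrt(166) / 107568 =1.50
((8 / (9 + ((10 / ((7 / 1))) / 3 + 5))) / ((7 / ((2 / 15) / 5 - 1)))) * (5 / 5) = -73 / 950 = -0.08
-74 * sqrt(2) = -104.65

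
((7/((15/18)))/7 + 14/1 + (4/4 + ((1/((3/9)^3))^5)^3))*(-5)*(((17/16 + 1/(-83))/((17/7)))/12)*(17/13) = -3005089956194676152854905/4316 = -696267367051593177213.83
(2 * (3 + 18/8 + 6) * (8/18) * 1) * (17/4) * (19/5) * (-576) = -93024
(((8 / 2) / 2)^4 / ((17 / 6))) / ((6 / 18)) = 288 / 17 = 16.94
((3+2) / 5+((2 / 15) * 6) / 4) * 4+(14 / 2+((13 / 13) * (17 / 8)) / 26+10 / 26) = 12.27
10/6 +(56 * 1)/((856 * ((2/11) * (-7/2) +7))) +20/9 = 37549/9630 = 3.90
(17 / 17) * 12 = 12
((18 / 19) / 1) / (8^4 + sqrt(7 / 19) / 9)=5971968 / 25820135417 -162 * sqrt(133) / 490582572923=0.00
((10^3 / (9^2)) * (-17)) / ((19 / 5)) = -85000 / 1539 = -55.23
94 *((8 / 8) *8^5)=3080192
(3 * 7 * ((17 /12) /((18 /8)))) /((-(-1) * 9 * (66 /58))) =3451 /2673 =1.29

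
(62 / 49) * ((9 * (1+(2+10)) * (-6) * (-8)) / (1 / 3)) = 1044576 / 49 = 21317.88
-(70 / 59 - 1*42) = 2408 / 59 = 40.81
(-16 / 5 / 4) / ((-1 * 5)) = 4 / 25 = 0.16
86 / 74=43 / 37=1.16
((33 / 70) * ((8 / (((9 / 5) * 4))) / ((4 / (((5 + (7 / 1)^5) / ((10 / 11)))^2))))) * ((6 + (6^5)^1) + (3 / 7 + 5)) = 427235858991216 / 1225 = 348763966523.44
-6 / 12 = -1 / 2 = -0.50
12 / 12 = 1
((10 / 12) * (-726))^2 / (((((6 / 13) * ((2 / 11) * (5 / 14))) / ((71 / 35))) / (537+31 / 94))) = 7508166537157 / 564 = 13312352016.24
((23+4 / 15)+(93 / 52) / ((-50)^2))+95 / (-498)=248996719 / 10790000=23.08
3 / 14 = 0.21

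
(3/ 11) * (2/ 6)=1/ 11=0.09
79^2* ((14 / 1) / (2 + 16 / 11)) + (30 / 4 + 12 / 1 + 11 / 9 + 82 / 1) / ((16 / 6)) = 25330.99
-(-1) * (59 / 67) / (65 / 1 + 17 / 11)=0.01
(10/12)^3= 125/216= 0.58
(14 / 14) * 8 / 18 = 4 / 9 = 0.44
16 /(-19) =-16 /19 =-0.84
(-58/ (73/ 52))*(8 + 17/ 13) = -28072/ 73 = -384.55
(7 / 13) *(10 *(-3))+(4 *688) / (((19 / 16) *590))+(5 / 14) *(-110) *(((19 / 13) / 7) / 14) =-640403737 / 49985390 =-12.81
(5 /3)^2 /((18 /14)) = 175 /81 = 2.16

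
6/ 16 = 3/ 8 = 0.38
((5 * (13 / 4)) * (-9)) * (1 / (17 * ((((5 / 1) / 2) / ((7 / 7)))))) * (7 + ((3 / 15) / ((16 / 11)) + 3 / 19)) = -1297413 / 51680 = -25.10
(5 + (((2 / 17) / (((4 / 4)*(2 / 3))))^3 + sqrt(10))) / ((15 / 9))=3*sqrt(10) / 5 + 73776 / 24565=4.90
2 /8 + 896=896.25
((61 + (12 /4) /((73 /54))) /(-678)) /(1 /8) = -18460 /24747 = -0.75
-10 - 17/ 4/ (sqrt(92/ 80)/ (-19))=65.30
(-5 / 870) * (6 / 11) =-1 / 319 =-0.00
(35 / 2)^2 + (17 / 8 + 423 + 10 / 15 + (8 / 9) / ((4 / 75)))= 17969 / 24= 748.71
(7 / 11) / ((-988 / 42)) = -147 / 5434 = -0.03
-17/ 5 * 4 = -13.60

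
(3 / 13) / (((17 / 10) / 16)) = 480 / 221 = 2.17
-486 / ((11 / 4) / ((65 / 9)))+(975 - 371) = -7396 / 11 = -672.36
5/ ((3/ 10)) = 16.67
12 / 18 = 2 / 3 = 0.67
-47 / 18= -2.61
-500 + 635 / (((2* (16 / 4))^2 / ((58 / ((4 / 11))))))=138565 / 128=1082.54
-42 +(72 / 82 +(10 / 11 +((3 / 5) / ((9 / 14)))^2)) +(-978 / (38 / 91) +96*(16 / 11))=-2241.76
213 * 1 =213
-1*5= -5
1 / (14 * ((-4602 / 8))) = -2 / 16107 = -0.00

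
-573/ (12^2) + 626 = 29857/ 48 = 622.02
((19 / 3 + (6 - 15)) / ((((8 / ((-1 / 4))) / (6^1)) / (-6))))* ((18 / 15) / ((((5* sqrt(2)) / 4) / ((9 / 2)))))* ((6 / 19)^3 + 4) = -4479624* sqrt(2) / 171475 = -36.95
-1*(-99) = 99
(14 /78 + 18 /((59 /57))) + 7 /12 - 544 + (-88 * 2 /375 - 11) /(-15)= -9061615157 /17257500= -525.08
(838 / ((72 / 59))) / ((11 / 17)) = 420257 / 396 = 1061.26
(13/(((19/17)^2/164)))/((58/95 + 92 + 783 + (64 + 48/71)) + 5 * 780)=218732540/620306927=0.35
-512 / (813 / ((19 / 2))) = -4864 / 813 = -5.98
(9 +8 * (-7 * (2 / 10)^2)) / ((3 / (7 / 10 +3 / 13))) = 1573 / 750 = 2.10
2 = 2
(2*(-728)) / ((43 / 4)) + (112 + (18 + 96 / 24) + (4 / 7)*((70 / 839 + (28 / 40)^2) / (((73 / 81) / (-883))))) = -21232768747 / 65840525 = -322.49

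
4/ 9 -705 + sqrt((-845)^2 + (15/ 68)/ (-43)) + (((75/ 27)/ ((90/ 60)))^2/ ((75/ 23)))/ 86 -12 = -67384451/ 94041 + sqrt(1526188441135)/ 1462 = 128.46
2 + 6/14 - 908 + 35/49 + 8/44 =-69660/77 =-904.68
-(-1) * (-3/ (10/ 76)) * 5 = -114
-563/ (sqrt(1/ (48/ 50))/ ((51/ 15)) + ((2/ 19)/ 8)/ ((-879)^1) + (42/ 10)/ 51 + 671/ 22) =-555164726390168460/ 30153817980595819 + 2224646559142500 * sqrt(6)/ 30153817980595819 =-18.23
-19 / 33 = -0.58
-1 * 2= -2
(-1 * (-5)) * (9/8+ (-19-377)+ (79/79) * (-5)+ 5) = -15795/8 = -1974.38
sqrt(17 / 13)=sqrt(221) / 13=1.14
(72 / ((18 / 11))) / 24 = 11 / 6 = 1.83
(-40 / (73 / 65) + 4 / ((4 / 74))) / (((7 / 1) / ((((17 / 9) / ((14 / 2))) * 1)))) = 15878 / 10731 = 1.48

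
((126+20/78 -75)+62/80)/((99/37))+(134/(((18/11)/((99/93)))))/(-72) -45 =-215723/8060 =-26.76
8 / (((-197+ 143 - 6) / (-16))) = 32 / 15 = 2.13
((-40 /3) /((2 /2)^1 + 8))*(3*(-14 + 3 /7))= 3800 /63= 60.32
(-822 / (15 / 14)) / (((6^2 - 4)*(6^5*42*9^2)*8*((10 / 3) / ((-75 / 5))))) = 137 / 268738560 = 0.00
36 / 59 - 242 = -14242 / 59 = -241.39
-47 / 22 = -2.14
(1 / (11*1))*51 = 51 / 11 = 4.64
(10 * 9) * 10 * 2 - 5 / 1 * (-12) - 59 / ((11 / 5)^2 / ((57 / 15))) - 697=135118 / 121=1116.68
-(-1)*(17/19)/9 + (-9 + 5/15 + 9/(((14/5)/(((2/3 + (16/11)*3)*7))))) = 104.61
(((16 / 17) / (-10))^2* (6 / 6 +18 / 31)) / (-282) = -1568 / 31580475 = -0.00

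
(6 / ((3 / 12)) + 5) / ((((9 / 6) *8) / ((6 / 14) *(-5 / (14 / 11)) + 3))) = 1247 / 392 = 3.18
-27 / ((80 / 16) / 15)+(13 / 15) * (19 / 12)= -14333 / 180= -79.63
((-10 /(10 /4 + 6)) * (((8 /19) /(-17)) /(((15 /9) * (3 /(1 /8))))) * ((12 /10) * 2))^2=2304 /753777025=0.00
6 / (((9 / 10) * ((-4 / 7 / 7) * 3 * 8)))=-245 / 72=-3.40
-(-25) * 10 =250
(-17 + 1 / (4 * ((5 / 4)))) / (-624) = 0.03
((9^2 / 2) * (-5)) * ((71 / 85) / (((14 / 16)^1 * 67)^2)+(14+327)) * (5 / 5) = -516421504449 / 7478674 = -69052.55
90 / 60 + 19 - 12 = 17 / 2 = 8.50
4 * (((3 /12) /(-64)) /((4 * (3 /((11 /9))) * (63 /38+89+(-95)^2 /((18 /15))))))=-209 /999601920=-0.00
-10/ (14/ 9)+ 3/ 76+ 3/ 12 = -1633/ 266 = -6.14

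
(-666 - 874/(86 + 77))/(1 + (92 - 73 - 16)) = -27358/163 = -167.84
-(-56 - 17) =73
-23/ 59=-0.39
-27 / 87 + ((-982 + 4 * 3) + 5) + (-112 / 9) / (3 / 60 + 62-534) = -2378053334 / 2463579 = -965.28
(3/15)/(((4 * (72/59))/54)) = 177/80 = 2.21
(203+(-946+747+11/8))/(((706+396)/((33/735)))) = 473/2159920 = 0.00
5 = 5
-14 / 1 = -14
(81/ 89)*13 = 1053/ 89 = 11.83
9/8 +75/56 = 69/28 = 2.46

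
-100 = -100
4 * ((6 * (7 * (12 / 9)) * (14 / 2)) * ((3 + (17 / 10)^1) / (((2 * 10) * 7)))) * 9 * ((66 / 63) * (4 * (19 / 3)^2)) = 79631.79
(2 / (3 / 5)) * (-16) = -160 / 3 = -53.33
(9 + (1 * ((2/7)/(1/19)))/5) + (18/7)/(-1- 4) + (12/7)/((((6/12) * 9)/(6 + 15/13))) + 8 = 1847/91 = 20.30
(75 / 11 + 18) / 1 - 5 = 218 / 11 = 19.82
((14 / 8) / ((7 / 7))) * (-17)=-119 / 4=-29.75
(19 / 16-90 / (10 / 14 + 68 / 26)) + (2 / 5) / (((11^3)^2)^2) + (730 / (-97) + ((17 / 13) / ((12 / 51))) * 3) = -533853963726213900773 / 31977070119005062480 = -16.69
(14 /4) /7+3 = 3.50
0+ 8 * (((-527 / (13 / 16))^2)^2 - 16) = 40440114673891200 / 28561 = 1415920824687.20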